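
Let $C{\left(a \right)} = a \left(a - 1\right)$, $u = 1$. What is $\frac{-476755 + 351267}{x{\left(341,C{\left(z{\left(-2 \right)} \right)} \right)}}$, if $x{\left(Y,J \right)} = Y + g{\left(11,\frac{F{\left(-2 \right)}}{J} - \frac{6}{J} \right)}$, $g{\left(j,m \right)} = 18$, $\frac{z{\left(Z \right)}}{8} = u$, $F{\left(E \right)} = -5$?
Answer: $- \frac{125488}{359} \approx -349.55$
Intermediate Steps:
$z{\left(Z \right)} = 8$ ($z{\left(Z \right)} = 8 \cdot 1 = 8$)
$C{\left(a \right)} = a \left(-1 + a\right)$
$x{\left(Y,J \right)} = 18 + Y$ ($x{\left(Y,J \right)} = Y + 18 = 18 + Y$)
$\frac{-476755 + 351267}{x{\left(341,C{\left(z{\left(-2 \right)} \right)} \right)}} = \frac{-476755 + 351267}{18 + 341} = - \frac{125488}{359}$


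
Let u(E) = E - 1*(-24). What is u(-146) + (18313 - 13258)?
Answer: 4933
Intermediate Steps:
u(E) = 24 + E (u(E) = E + 24 = 24 + E)
u(-146) + (18313 - 13258) = (24 - 146) + (18313 - 13258) = -122 + 5055 = 4933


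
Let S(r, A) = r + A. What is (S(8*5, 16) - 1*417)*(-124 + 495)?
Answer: -133931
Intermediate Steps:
S(r, A) = A + r
(S(8*5, 16) - 1*417)*(-124 + 495) = ((16 + 8*5) - 1*417)*(-124 + 495) = ((16 + 40) - 417)*371 = (56 - 417)*371 = -361*371 = -133931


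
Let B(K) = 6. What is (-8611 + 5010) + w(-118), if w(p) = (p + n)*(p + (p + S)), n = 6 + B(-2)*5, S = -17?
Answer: 17145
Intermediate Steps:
n = 36 (n = 6 + 6*5 = 6 + 30 = 36)
w(p) = (-17 + 2*p)*(36 + p) (w(p) = (p + 36)*(p + (p - 17)) = (36 + p)*(p + (-17 + p)) = (36 + p)*(-17 + 2*p) = (-17 + 2*p)*(36 + p))
(-8611 + 5010) + w(-118) = (-8611 + 5010) + (-612 + 2*(-118)² + 55*(-118)) = -3601 + (-612 + 2*13924 - 6490) = -3601 + (-612 + 27848 - 6490) = -3601 + 20746 = 17145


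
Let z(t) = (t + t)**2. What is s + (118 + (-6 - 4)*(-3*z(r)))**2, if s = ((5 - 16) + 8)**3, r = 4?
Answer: 4153417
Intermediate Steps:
z(t) = 4*t**2 (z(t) = (2*t)**2 = 4*t**2)
s = -27 (s = (-11 + 8)**3 = (-3)**3 = -27)
s + (118 + (-6 - 4)*(-3*z(r)))**2 = -27 + (118 + (-6 - 4)*(-12*4**2))**2 = -27 + (118 - (-30)*4*16)**2 = -27 + (118 - (-30)*64)**2 = -27 + (118 - 10*(-192))**2 = -27 + (118 + 1920)**2 = -27 + 2038**2 = -27 + 4153444 = 4153417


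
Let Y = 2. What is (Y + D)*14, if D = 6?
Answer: 112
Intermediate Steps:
(Y + D)*14 = (2 + 6)*14 = 8*14 = 112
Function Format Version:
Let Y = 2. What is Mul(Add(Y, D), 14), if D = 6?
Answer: 112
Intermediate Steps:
Mul(Add(Y, D), 14) = Mul(Add(2, 6), 14) = Mul(8, 14) = 112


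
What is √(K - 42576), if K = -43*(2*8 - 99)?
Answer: I*√39007 ≈ 197.5*I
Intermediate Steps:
K = 3569 (K = -43*(16 - 99) = -43*(-83) = 3569)
√(K - 42576) = √(3569 - 42576) = √(-39007) = I*√39007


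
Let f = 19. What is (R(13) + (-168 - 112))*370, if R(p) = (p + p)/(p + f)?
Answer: -826395/8 ≈ -1.0330e+5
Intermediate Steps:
R(p) = 2*p/(19 + p) (R(p) = (p + p)/(p + 19) = (2*p)/(19 + p) = 2*p/(19 + p))
(R(13) + (-168 - 112))*370 = (2*13/(19 + 13) + (-168 - 112))*370 = (2*13/32 - 280)*370 = (2*13*(1/32) - 280)*370 = (13/16 - 280)*370 = -4467/16*370 = -826395/8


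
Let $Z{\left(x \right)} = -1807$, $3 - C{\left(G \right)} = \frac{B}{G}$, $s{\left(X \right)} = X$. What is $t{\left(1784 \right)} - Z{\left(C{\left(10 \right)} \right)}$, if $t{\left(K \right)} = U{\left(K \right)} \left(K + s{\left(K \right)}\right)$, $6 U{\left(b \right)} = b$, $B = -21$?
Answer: $\frac{3188077}{3} \approx 1.0627 \cdot 10^{6}$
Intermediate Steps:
$U{\left(b \right)} = \frac{b}{6}$
$C{\left(G \right)} = 3 + \frac{21}{G}$ ($C{\left(G \right)} = 3 - - \frac{21}{G} = 3 + \frac{21}{G}$)
$t{\left(K \right)} = \frac{K^{2}}{3}$ ($t{\left(K \right)} = \frac{K}{6} \left(K + K\right) = \frac{K}{6} \cdot 2 K = \frac{K^{2}}{3}$)
$t{\left(1784 \right)} - Z{\left(C{\left(10 \right)} \right)} = \frac{1784^{2}}{3} - -1807 = \frac{1}{3} \cdot 3182656 + 1807 = \frac{3182656}{3} + 1807 = \frac{3188077}{3}$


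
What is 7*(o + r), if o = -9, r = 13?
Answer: 28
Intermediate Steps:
7*(o + r) = 7*(-9 + 13) = 7*4 = 28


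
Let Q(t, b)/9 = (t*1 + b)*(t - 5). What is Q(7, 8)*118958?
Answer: 32118660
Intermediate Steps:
Q(t, b) = 9*(-5 + t)*(b + t) (Q(t, b) = 9*((t*1 + b)*(t - 5)) = 9*((t + b)*(-5 + t)) = 9*((b + t)*(-5 + t)) = 9*((-5 + t)*(b + t)) = 9*(-5 + t)*(b + t))
Q(7, 8)*118958 = (-45*8 - 45*7 + 9*7² + 9*8*7)*118958 = (-360 - 315 + 9*49 + 504)*118958 = (-360 - 315 + 441 + 504)*118958 = 270*118958 = 32118660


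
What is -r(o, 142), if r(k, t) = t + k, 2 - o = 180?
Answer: 36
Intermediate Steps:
o = -178 (o = 2 - 1*180 = 2 - 180 = -178)
r(k, t) = k + t
-r(o, 142) = -(-178 + 142) = -1*(-36) = 36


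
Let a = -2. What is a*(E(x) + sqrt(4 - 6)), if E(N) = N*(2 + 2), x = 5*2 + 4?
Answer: -112 - 2*I*sqrt(2) ≈ -112.0 - 2.8284*I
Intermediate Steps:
x = 14 (x = 10 + 4 = 14)
E(N) = 4*N (E(N) = N*4 = 4*N)
a*(E(x) + sqrt(4 - 6)) = -2*(4*14 + sqrt(4 - 6)) = -2*(56 + sqrt(-2)) = -2*(56 + I*sqrt(2)) = -112 - 2*I*sqrt(2)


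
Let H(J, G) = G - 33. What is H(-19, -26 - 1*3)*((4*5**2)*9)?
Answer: -55800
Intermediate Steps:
H(J, G) = -33 + G
H(-19, -26 - 1*3)*((4*5**2)*9) = (-33 + (-26 - 1*3))*((4*5**2)*9) = (-33 + (-26 - 3))*((4*25)*9) = (-33 - 29)*(100*9) = -62*900 = -55800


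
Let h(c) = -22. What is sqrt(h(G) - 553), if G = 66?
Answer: 5*I*sqrt(23) ≈ 23.979*I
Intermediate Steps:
sqrt(h(G) - 553) = sqrt(-22 - 553) = sqrt(-575) = 5*I*sqrt(23)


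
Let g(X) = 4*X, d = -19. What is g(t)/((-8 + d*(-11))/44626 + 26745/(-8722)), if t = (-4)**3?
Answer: 3113823776/37242789 ≈ 83.609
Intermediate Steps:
t = -64
g(t)/((-8 + d*(-11))/44626 + 26745/(-8722)) = (4*(-64))/((-8 - 19*(-11))/44626 + 26745/(-8722)) = -256/((-8 + 209)*(1/44626) + 26745*(-1/8722)) = -256/(201*(1/44626) - 26745/8722) = -256/(201/44626 - 26745/8722) = -256/(-297942312/97306993) = -256*(-97306993/297942312) = 3113823776/37242789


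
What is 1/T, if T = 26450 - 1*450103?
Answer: -1/423653 ≈ -2.3604e-6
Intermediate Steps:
T = -423653 (T = 26450 - 450103 = -423653)
1/T = 1/(-423653) = -1/423653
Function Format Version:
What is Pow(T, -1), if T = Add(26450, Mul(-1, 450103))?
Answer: Rational(-1, 423653) ≈ -2.3604e-6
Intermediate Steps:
T = -423653 (T = Add(26450, -450103) = -423653)
Pow(T, -1) = Pow(-423653, -1) = Rational(-1, 423653)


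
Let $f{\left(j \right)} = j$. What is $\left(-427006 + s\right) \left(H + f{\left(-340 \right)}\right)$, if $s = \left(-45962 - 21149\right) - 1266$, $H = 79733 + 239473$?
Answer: $-157960795678$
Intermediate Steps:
$H = 319206$
$s = -68377$ ($s = -67111 - 1266 = -68377$)
$\left(-427006 + s\right) \left(H + f{\left(-340 \right)}\right) = \left(-427006 - 68377\right) \left(319206 - 340\right) = \left(-495383\right) 318866 = -157960795678$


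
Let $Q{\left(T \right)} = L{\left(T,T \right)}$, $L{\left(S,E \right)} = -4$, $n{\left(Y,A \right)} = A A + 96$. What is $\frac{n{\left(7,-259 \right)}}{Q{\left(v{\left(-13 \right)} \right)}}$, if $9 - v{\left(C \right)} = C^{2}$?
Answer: $- \frac{67177}{4} \approx -16794.0$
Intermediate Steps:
$n{\left(Y,A \right)} = 96 + A^{2}$ ($n{\left(Y,A \right)} = A^{2} + 96 = 96 + A^{2}$)
$v{\left(C \right)} = 9 - C^{2}$
$Q{\left(T \right)} = -4$
$\frac{n{\left(7,-259 \right)}}{Q{\left(v{\left(-13 \right)} \right)}} = \frac{96 + \left(-259\right)^{2}}{-4} = \left(96 + 67081\right) \left(- \frac{1}{4}\right) = 67177 \left(- \frac{1}{4}\right) = - \frac{67177}{4}$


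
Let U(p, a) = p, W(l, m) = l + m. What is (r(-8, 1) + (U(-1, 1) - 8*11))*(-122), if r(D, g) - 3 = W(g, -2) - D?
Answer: 9638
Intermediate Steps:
r(D, g) = 1 + g - D (r(D, g) = 3 + ((g - 2) - D) = 3 + ((-2 + g) - D) = 3 + (-2 + g - D) = 1 + g - D)
(r(-8, 1) + (U(-1, 1) - 8*11))*(-122) = ((1 + 1 - 1*(-8)) + (-1 - 8*11))*(-122) = ((1 + 1 + 8) + (-1 - 88))*(-122) = (10 - 89)*(-122) = -79*(-122) = 9638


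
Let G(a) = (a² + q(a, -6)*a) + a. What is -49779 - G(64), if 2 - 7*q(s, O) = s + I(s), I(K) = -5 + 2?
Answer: -373797/7 ≈ -53400.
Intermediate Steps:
I(K) = -3
q(s, O) = 5/7 - s/7 (q(s, O) = 2/7 - (s - 3)/7 = 2/7 - (-3 + s)/7 = 2/7 + (3/7 - s/7) = 5/7 - s/7)
G(a) = a + a² + a*(5/7 - a/7) (G(a) = (a² + (5/7 - a/7)*a) + a = (a² + a*(5/7 - a/7)) + a = a + a² + a*(5/7 - a/7))
-49779 - G(64) = -49779 - 6*64*(2 + 64)/7 = -49779 - 6*64*66/7 = -49779 - 1*25344/7 = -49779 - 25344/7 = -373797/7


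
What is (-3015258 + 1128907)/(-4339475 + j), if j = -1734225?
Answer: 1886351/6073700 ≈ 0.31058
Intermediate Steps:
(-3015258 + 1128907)/(-4339475 + j) = (-3015258 + 1128907)/(-4339475 - 1734225) = -1886351/(-6073700) = -1886351*(-1/6073700) = 1886351/6073700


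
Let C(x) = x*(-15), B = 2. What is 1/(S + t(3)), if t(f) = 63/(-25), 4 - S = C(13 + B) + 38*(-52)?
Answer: 25/55062 ≈ 0.00045403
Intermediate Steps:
C(x) = -15*x
S = 2205 (S = 4 - (-15*(13 + 2) + 38*(-52)) = 4 - (-15*15 - 1976) = 4 - (-225 - 1976) = 4 - 1*(-2201) = 4 + 2201 = 2205)
t(f) = -63/25 (t(f) = 63*(-1/25) = -63/25)
1/(S + t(3)) = 1/(2205 - 63/25) = 1/(55062/25) = 25/55062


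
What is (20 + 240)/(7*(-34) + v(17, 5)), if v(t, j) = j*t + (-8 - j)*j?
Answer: -130/109 ≈ -1.1927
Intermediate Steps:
v(t, j) = j*t + j*(-8 - j)
(20 + 240)/(7*(-34) + v(17, 5)) = (20 + 240)/(7*(-34) + 5*(-8 + 17 - 1*5)) = 260/(-238 + 5*(-8 + 17 - 5)) = 260/(-238 + 5*4) = 260/(-238 + 20) = 260/(-218) = 260*(-1/218) = -130/109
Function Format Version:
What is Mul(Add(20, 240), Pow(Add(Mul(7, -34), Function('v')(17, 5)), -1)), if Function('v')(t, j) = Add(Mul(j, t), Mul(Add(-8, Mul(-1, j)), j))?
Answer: Rational(-130, 109) ≈ -1.1927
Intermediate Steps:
Function('v')(t, j) = Add(Mul(j, t), Mul(j, Add(-8, Mul(-1, j))))
Mul(Add(20, 240), Pow(Add(Mul(7, -34), Function('v')(17, 5)), -1)) = Mul(Add(20, 240), Pow(Add(Mul(7, -34), Mul(5, Add(-8, 17, Mul(-1, 5)))), -1)) = Mul(260, Pow(Add(-238, Mul(5, Add(-8, 17, -5))), -1)) = Mul(260, Pow(Add(-238, Mul(5, 4)), -1)) = Mul(260, Pow(Add(-238, 20), -1)) = Mul(260, Pow(-218, -1)) = Mul(260, Rational(-1, 218)) = Rational(-130, 109)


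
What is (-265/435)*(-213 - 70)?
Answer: 14999/87 ≈ 172.40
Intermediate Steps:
(-265/435)*(-213 - 70) = -265*1/435*(-283) = -53/87*(-283) = 14999/87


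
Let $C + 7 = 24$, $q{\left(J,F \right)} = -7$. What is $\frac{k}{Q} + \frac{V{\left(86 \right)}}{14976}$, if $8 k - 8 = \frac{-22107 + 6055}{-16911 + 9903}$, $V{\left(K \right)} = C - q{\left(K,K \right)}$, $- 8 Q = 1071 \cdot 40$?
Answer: $\frac{1329283}{975723840} \approx 0.0013624$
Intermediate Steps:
$Q = -5355$ ($Q = - \frac{1071 \cdot 40}{8} = \left(- \frac{1}{8}\right) 42840 = -5355$)
$C = 17$ ($C = -7 + 24 = 17$)
$V{\left(K \right)} = 24$ ($V{\left(K \right)} = 17 - -7 = 17 + 7 = 24$)
$k = \frac{18029}{14016}$ ($k = 1 + \frac{\left(-22107 + 6055\right) \frac{1}{-16911 + 9903}}{8} = 1 + \frac{\left(-16052\right) \frac{1}{-7008}}{8} = 1 + \frac{\left(-16052\right) \left(- \frac{1}{7008}\right)}{8} = 1 + \frac{1}{8} \cdot \frac{4013}{1752} = 1 + \frac{4013}{14016} = \frac{18029}{14016} \approx 1.2863$)
$\frac{k}{Q} + \frac{V{\left(86 \right)}}{14976} = \frac{18029}{14016 \left(-5355\right)} + \frac{24}{14976} = \frac{18029}{14016} \left(- \frac{1}{5355}\right) + 24 \cdot \frac{1}{14976} = - \frac{18029}{75055680} + \frac{1}{624} = \frac{1329283}{975723840}$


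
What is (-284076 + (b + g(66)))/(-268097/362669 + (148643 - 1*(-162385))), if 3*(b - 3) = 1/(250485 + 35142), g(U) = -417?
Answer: -88409300256053941/96656130215664435 ≈ -0.91468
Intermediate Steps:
b = 2570644/856881 (b = 3 + 1/(3*(250485 + 35142)) = 3 + (⅓)/285627 = 3 + (⅓)*(1/285627) = 3 + 1/856881 = 2570644/856881 ≈ 3.0000)
(-284076 + (b + g(66)))/(-268097/362669 + (148643 - 1*(-162385))) = (-284076 + (2570644/856881 - 417))/(-268097/362669 + (148643 - 1*(-162385))) = (-284076 - 354748733/856881)/(-268097*1/362669 + (148643 + 162385)) = -243774075689/(856881*(-268097/362669 + 311028)) = -243774075689/(856881*112799945635/362669) = -243774075689/856881*362669/112799945635 = -88409300256053941/96656130215664435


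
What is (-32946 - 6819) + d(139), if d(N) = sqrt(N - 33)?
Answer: -39765 + sqrt(106) ≈ -39755.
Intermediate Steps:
d(N) = sqrt(-33 + N)
(-32946 - 6819) + d(139) = (-32946 - 6819) + sqrt(-33 + 139) = -39765 + sqrt(106)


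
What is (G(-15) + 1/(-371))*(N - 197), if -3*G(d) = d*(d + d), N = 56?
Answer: 7846791/371 ≈ 21150.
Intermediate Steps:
G(d) = -2*d²/3 (G(d) = -d*(d + d)/3 = -d*2*d/3 = -2*d²/3)
(G(-15) + 1/(-371))*(N - 197) = (-⅔*(-15)² + 1/(-371))*(56 - 197) = (-⅔*225 - 1/371)*(-141) = (-150 - 1/371)*(-141) = -55651/371*(-141) = 7846791/371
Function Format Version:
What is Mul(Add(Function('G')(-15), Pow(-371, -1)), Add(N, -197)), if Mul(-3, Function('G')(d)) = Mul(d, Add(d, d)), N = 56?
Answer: Rational(7846791, 371) ≈ 21150.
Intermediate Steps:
Function('G')(d) = Mul(Rational(-2, 3), Pow(d, 2)) (Function('G')(d) = Mul(Rational(-1, 3), Mul(d, Add(d, d))) = Mul(Rational(-1, 3), Mul(d, Mul(2, d))) = Mul(Rational(-1, 3), Mul(2, Pow(d, 2))) = Mul(Rational(-2, 3), Pow(d, 2)))
Mul(Add(Function('G')(-15), Pow(-371, -1)), Add(N, -197)) = Mul(Add(Mul(Rational(-2, 3), Pow(-15, 2)), Pow(-371, -1)), Add(56, -197)) = Mul(Add(Mul(Rational(-2, 3), 225), Rational(-1, 371)), -141) = Mul(Add(-150, Rational(-1, 371)), -141) = Mul(Rational(-55651, 371), -141) = Rational(7846791, 371)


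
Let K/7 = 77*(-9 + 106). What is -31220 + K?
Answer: 21063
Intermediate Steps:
K = 52283 (K = 7*(77*(-9 + 106)) = 7*(77*97) = 7*7469 = 52283)
-31220 + K = -31220 + 52283 = 21063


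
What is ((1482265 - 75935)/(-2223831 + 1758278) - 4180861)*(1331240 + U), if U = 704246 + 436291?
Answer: -437372802939448341/42323 ≈ -1.0334e+13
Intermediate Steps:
U = 1140537
((1482265 - 75935)/(-2223831 + 1758278) - 4180861)*(1331240 + U) = ((1482265 - 75935)/(-2223831 + 1758278) - 4180861)*(1331240 + 1140537) = (1406330/(-465553) - 4180861)*2471777 = (1406330*(-1/465553) - 4180861)*2471777 = (-1406330/465553 - 4180861)*2471777 = -1946413787463/465553*2471777 = -437372802939448341/42323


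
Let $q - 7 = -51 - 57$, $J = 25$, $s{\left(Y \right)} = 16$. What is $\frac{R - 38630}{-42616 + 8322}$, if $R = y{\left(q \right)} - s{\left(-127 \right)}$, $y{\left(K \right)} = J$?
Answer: $\frac{38621}{34294} \approx 1.1262$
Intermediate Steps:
$q = -101$ ($q = 7 - 108 = -101$)
$y{\left(K \right)} = 25$
$R = 9$ ($R = 25 - 16 = 9$)
$\frac{R - 38630}{-42616 + 8322} = \frac{9 - 38630}{-42616 + 8322} = - \frac{38621}{-34294} = \left(-38621\right) \left(- \frac{1}{34294}\right) = \frac{38621}{34294}$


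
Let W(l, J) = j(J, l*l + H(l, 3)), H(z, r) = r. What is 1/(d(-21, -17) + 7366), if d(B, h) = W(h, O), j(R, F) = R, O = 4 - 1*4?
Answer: 1/7366 ≈ 0.00013576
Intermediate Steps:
O = 0 (O = 4 - 4 = 0)
W(l, J) = J
d(B, h) = 0
1/(d(-21, -17) + 7366) = 1/(0 + 7366) = 1/7366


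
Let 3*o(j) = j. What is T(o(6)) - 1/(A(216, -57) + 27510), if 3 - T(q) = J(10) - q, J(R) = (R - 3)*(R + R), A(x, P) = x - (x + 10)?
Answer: -3712501/27500 ≈ -135.00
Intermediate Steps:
A(x, P) = -10 (A(x, P) = x - (10 + x) = x + (-10 - x) = -10)
o(j) = j/3
J(R) = 2*R*(-3 + R) (J(R) = (-3 + R)*(2*R) = 2*R*(-3 + R))
T(q) = -137 + q (T(q) = 3 - (2*10*(-3 + 10) - q) = 3 - (2*10*7 - q) = 3 - (140 - q) = 3 + (-140 + q) = -137 + q)
T(o(6)) - 1/(A(216, -57) + 27510) = (-137 + (⅓)*6) - 1/(-10 + 27510) = (-137 + 2) - 1/27500 = -135 - 1*1/27500 = -135 - 1/27500 = -3712501/27500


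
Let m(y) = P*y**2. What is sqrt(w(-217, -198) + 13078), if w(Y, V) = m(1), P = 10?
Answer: 4*sqrt(818) ≈ 114.40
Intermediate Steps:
m(y) = 10*y**2
w(Y, V) = 10 (w(Y, V) = 10*1**2 = 10*1 = 10)
sqrt(w(-217, -198) + 13078) = sqrt(10 + 13078) = sqrt(13088) = 4*sqrt(818)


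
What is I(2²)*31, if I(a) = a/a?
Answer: 31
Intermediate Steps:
I(a) = 1
I(2²)*31 = 1*31 = 31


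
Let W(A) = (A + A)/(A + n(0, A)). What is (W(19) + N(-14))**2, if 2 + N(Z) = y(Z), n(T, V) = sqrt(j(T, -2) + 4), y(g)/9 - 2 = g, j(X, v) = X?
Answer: 5161984/441 ≈ 11705.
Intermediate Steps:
y(g) = 18 + 9*g
n(T, V) = sqrt(4 + T) (n(T, V) = sqrt(T + 4) = sqrt(4 + T))
N(Z) = 16 + 9*Z (N(Z) = -2 + (18 + 9*Z) = 16 + 9*Z)
W(A) = 2*A/(2 + A) (W(A) = (A + A)/(A + sqrt(4 + 0)) = (2*A)/(A + sqrt(4)) = (2*A)/(A + 2) = (2*A)/(2 + A) = 2*A/(2 + A))
(W(19) + N(-14))**2 = (2*19/(2 + 19) + (16 + 9*(-14)))**2 = (2*19/21 + (16 - 126))**2 = (2*19*(1/21) - 110)**2 = (38/21 - 110)**2 = (-2272/21)**2 = 5161984/441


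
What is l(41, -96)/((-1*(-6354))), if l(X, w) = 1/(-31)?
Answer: -1/196974 ≈ -5.0768e-6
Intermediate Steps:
l(X, w) = -1/31
l(41, -96)/((-1*(-6354))) = -1/(31*((-1*(-6354)))) = -1/31/6354 = -1/31*1/6354 = -1/196974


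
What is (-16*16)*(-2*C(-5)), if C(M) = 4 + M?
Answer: -512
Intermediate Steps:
(-16*16)*(-2*C(-5)) = (-16*16)*(-2*(4 - 5)) = -(-512)*(-1) = -256*2 = -512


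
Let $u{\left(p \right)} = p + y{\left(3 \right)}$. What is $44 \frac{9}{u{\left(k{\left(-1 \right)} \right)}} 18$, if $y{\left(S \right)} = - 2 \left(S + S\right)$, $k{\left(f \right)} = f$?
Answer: $- \frac{7128}{13} \approx -548.31$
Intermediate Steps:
$y{\left(S \right)} = - 4 S$ ($y{\left(S \right)} = - 2 \cdot 2 S = - 4 S$)
$u{\left(p \right)} = -12 + p$ ($u{\left(p \right)} = p - 12 = -12 + p$)
$44 \frac{9}{u{\left(k{\left(-1 \right)} \right)}} 18 = 44 \frac{9}{-12 - 1} \cdot 18 = 44 \frac{9}{-13} \cdot 18 = 44 \cdot 9 \left(- \frac{1}{13}\right) 18 = 44 \left(- \frac{9}{13}\right) 18 = \left(- \frac{396}{13}\right) 18 = - \frac{7128}{13}$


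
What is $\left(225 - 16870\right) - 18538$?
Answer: $-35183$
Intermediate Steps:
$\left(225 - 16870\right) - 18538 = -16645 - 18538 = -35183$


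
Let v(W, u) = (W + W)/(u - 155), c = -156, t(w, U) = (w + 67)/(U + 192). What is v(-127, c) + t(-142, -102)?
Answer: -31/1866 ≈ -0.016613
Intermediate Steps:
t(w, U) = (67 + w)/(192 + U)
v(W, u) = 2*W/(-155 + u) (v(W, u) = (2*W)/(-155 + u) = 2*W/(-155 + u))
v(-127, c) + t(-142, -102) = 2*(-127)/(-155 - 156) + (67 - 142)/(192 - 102) = 2*(-127)/(-311) - 75/90 = 2*(-127)*(-1/311) + (1/90)*(-75) = 254/311 - 5/6 = -31/1866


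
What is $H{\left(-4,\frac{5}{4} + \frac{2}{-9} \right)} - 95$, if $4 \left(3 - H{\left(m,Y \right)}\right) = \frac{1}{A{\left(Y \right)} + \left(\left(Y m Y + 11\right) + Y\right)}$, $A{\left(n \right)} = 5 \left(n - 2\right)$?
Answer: $- \frac{87757}{953} \approx -92.085$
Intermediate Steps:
$A{\left(n \right)} = -10 + 5 n$ ($A{\left(n \right)} = 5 \left(-2 + n\right) = -10 + 5 n$)
$H{\left(m,Y \right)} = 3 - \frac{1}{4 \left(1 + 6 Y + m Y^{2}\right)}$ ($H{\left(m,Y \right)} = 3 - \frac{1}{4 \left(\left(-10 + 5 Y\right) + \left(\left(Y m Y + 11\right) + Y\right)\right)} = 3 - \frac{1}{4 \left(\left(-10 + 5 Y\right) + \left(\left(m Y^{2} + 11\right) + Y\right)\right)} = 3 - \frac{1}{4 \left(\left(-10 + 5 Y\right) + \left(\left(11 + m Y^{2}\right) + Y\right)\right)} = 3 - \frac{1}{4 \left(\left(-10 + 5 Y\right) + \left(11 + Y + m Y^{2}\right)\right)} = 3 - \frac{1}{4 \left(1 + 6 Y + m Y^{2}\right)}$)
$H{\left(-4,\frac{5}{4} + \frac{2}{-9} \right)} - 95 = \frac{11 + 72 \left(\frac{5}{4} + \frac{2}{-9}\right) + 12 \left(-4\right) \left(\frac{5}{4} + \frac{2}{-9}\right)^{2}}{4 \left(1 + 6 \left(\frac{5}{4} + \frac{2}{-9}\right) - 4 \left(\frac{5}{4} + \frac{2}{-9}\right)^{2}\right)} - 95 = \frac{11 + 72 \left(5 \cdot \frac{1}{4} + 2 \left(- \frac{1}{9}\right)\right) + 12 \left(-4\right) \left(5 \cdot \frac{1}{4} + 2 \left(- \frac{1}{9}\right)\right)^{2}}{4 \left(1 + 6 \left(5 \cdot \frac{1}{4} + 2 \left(- \frac{1}{9}\right)\right) - 4 \left(5 \cdot \frac{1}{4} + 2 \left(- \frac{1}{9}\right)\right)^{2}\right)} - 95 = \frac{11 + 72 \left(\frac{5}{4} - \frac{2}{9}\right) + 12 \left(-4\right) \left(\frac{5}{4} - \frac{2}{9}\right)^{2}}{4 \left(1 + 6 \left(\frac{5}{4} - \frac{2}{9}\right) - 4 \left(\frac{5}{4} - \frac{2}{9}\right)^{2}\right)} - 95 = \frac{11 + 72 \cdot \frac{37}{36} + 12 \left(-4\right) \left(\frac{37}{36}\right)^{2}}{4 \left(1 + 6 \cdot \frac{37}{36} - 4 \left(\frac{37}{36}\right)^{2}\right)} - 95 = \frac{11 + 74 + 12 \left(-4\right) \frac{1369}{1296}}{4 \left(1 + \frac{37}{6} - \frac{1369}{324}\right)} - 95 = \frac{11 + 74 - \frac{1369}{27}}{4 \left(1 + \frac{37}{6} - \frac{1369}{324}\right)} - 95 = \frac{1}{4} \frac{1}{\frac{953}{324}} \cdot \frac{926}{27} - 95 = \frac{1}{4} \cdot \frac{324}{953} \cdot \frac{926}{27} - 95 = \frac{2778}{953} - 95 = - \frac{87757}{953}$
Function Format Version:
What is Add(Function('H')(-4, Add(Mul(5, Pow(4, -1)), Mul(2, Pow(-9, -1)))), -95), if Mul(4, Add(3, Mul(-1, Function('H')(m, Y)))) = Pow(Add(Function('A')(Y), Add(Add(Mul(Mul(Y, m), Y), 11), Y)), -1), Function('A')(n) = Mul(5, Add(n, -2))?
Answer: Rational(-87757, 953) ≈ -92.085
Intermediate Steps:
Function('A')(n) = Add(-10, Mul(5, n)) (Function('A')(n) = Mul(5, Add(-2, n)) = Add(-10, Mul(5, n)))
Function('H')(m, Y) = Add(3, Mul(Rational(-1, 4), Pow(Add(1, Mul(6, Y), Mul(m, Pow(Y, 2))), -1))) (Function('H')(m, Y) = Add(3, Mul(Rational(-1, 4), Pow(Add(Add(-10, Mul(5, Y)), Add(Add(Mul(Mul(Y, m), Y), 11), Y)), -1))) = Add(3, Mul(Rational(-1, 4), Pow(Add(Add(-10, Mul(5, Y)), Add(Add(Mul(m, Pow(Y, 2)), 11), Y)), -1))) = Add(3, Mul(Rational(-1, 4), Pow(Add(Add(-10, Mul(5, Y)), Add(Add(11, Mul(m, Pow(Y, 2))), Y)), -1))) = Add(3, Mul(Rational(-1, 4), Pow(Add(Add(-10, Mul(5, Y)), Add(11, Y, Mul(m, Pow(Y, 2)))), -1))) = Add(3, Mul(Rational(-1, 4), Pow(Add(1, Mul(6, Y), Mul(m, Pow(Y, 2))), -1))))
Add(Function('H')(-4, Add(Mul(5, Pow(4, -1)), Mul(2, Pow(-9, -1)))), -95) = Add(Mul(Rational(1, 4), Pow(Add(1, Mul(6, Add(Mul(5, Pow(4, -1)), Mul(2, Pow(-9, -1)))), Mul(-4, Pow(Add(Mul(5, Pow(4, -1)), Mul(2, Pow(-9, -1))), 2))), -1), Add(11, Mul(72, Add(Mul(5, Pow(4, -1)), Mul(2, Pow(-9, -1)))), Mul(12, -4, Pow(Add(Mul(5, Pow(4, -1)), Mul(2, Pow(-9, -1))), 2)))), -95) = Add(Mul(Rational(1, 4), Pow(Add(1, Mul(6, Add(Mul(5, Rational(1, 4)), Mul(2, Rational(-1, 9)))), Mul(-4, Pow(Add(Mul(5, Rational(1, 4)), Mul(2, Rational(-1, 9))), 2))), -1), Add(11, Mul(72, Add(Mul(5, Rational(1, 4)), Mul(2, Rational(-1, 9)))), Mul(12, -4, Pow(Add(Mul(5, Rational(1, 4)), Mul(2, Rational(-1, 9))), 2)))), -95) = Add(Mul(Rational(1, 4), Pow(Add(1, Mul(6, Add(Rational(5, 4), Rational(-2, 9))), Mul(-4, Pow(Add(Rational(5, 4), Rational(-2, 9)), 2))), -1), Add(11, Mul(72, Add(Rational(5, 4), Rational(-2, 9))), Mul(12, -4, Pow(Add(Rational(5, 4), Rational(-2, 9)), 2)))), -95) = Add(Mul(Rational(1, 4), Pow(Add(1, Mul(6, Rational(37, 36)), Mul(-4, Pow(Rational(37, 36), 2))), -1), Add(11, Mul(72, Rational(37, 36)), Mul(12, -4, Pow(Rational(37, 36), 2)))), -95) = Add(Mul(Rational(1, 4), Pow(Add(1, Rational(37, 6), Mul(-4, Rational(1369, 1296))), -1), Add(11, 74, Mul(12, -4, Rational(1369, 1296)))), -95) = Add(Mul(Rational(1, 4), Pow(Add(1, Rational(37, 6), Rational(-1369, 324)), -1), Add(11, 74, Rational(-1369, 27))), -95) = Add(Mul(Rational(1, 4), Pow(Rational(953, 324), -1), Rational(926, 27)), -95) = Add(Mul(Rational(1, 4), Rational(324, 953), Rational(926, 27)), -95) = Add(Rational(2778, 953), -95) = Rational(-87757, 953)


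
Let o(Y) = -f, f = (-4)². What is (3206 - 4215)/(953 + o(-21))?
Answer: -1009/937 ≈ -1.0768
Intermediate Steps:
f = 16
o(Y) = -16 (o(Y) = -1*16 = -16)
(3206 - 4215)/(953 + o(-21)) = (3206 - 4215)/(953 - 16) = -1009/937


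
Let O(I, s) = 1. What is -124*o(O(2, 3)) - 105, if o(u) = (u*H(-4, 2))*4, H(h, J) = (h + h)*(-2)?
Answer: -8041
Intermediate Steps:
H(h, J) = -4*h (H(h, J) = (2*h)*(-2) = -4*h)
o(u) = 64*u (o(u) = (u*(-4*(-4)))*4 = (u*16)*4 = (16*u)*4 = 64*u)
-124*o(O(2, 3)) - 105 = -7936 - 105 = -8041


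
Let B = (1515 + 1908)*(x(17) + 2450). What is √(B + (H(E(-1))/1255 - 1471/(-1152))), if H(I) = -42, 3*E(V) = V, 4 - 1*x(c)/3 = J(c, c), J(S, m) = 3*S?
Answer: √28681431727402910/60240 ≈ 2811.4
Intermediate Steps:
x(c) = 12 - 9*c
E(V) = V/3
B = 7903707 (B = (1515 + 1908)*((12 - 9*17) + 2450) = 3423*((12 - 153) + 2450) = 3423*(-141 + 2450) = 3423*2309 = 7903707)
√(B + (H(E(-1))/1255 - 1471/(-1152))) = √(7903707 + (-42/1255 - 1471/(-1152))) = √(7903707 + (-42*1/1255 - 1471*(-1/1152))) = √(7903707 + (-42/1255 + 1471/1152)) = √(7903707 + 1797721/1445760) = √(11426865230041/1445760) = √28681431727402910/60240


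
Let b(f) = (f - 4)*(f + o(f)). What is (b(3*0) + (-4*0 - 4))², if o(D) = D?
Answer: 16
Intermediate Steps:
b(f) = 2*f*(-4 + f) (b(f) = (f - 4)*(f + f) = (-4 + f)*(2*f) = 2*f*(-4 + f))
(b(3*0) + (-4*0 - 4))² = (2*(3*0)*(-4 + 3*0) + (-4*0 - 4))² = (2*0*(-4 + 0) + (0 - 4))² = (2*0*(-4) - 4)² = (0 - 4)² = (-4)² = 16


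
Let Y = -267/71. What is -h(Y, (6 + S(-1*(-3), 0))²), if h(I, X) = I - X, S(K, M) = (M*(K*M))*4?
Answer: 2823/71 ≈ 39.761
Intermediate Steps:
S(K, M) = 4*K*M² (S(K, M) = (K*M²)*4 = 4*K*M²)
Y = -267/71 (Y = -267*1/71 = -267/71 ≈ -3.7606)
-h(Y, (6 + S(-1*(-3), 0))²) = -(-267/71 - (6 + 4*(-1*(-3))*0²)²) = -(-267/71 - (6 + 4*3*0)²) = -(-267/71 - (6 + 0)²) = -(-267/71 - 1*6²) = -(-267/71 - 1*36) = -(-267/71 - 36) = -1*(-2823/71) = 2823/71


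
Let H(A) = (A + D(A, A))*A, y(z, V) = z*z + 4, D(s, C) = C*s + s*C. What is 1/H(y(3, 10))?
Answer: 1/4563 ≈ 0.00021915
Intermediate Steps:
D(s, C) = 2*C*s (D(s, C) = C*s + C*s = 2*C*s)
y(z, V) = 4 + z² (y(z, V) = z² + 4 = 4 + z²)
H(A) = A*(A + 2*A²) (H(A) = (A + 2*A*A)*A = (A + 2*A²)*A = A*(A + 2*A²))
1/H(y(3, 10)) = 1/((4 + 3²)²*(1 + 2*(4 + 3²))) = 1/((4 + 9)²*(1 + 2*(4 + 9))) = 1/(13²*(1 + 2*13)) = 1/(169*(1 + 26)) = 1/(169*27) = 1/4563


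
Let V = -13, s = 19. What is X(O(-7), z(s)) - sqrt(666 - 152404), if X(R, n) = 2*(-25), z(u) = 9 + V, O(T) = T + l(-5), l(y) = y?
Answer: -50 - I*sqrt(151738) ≈ -50.0 - 389.54*I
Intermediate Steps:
O(T) = -5 + T (O(T) = T - 5 = -5 + T)
z(u) = -4 (z(u) = 9 - 13 = -4)
X(R, n) = -50
X(O(-7), z(s)) - sqrt(666 - 152404) = -50 - sqrt(666 - 152404) = -50 - sqrt(-151738) = -50 - I*sqrt(151738)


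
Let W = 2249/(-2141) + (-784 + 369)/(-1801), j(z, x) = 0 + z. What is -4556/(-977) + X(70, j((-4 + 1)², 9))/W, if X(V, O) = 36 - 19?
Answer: -49637552765/3089209518 ≈ -16.068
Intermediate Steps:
j(z, x) = z
W = -3161934/3855941 (W = 2249*(-1/2141) - 415*(-1/1801) = -2249/2141 + 415/1801 = -3161934/3855941 ≈ -0.82002)
X(V, O) = 17
-4556/(-977) + X(70, j((-4 + 1)², 9))/W = -4556/(-977) + 17/(-3161934/3855941) = -4556*(-1/977) + 17*(-3855941/3161934) = 4556/977 - 65550997/3161934 = -49637552765/3089209518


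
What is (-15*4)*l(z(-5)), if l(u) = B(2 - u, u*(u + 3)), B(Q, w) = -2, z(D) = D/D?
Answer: 120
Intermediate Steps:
z(D) = 1
l(u) = -2
(-15*4)*l(z(-5)) = -15*4*(-2) = -60*(-2) = 120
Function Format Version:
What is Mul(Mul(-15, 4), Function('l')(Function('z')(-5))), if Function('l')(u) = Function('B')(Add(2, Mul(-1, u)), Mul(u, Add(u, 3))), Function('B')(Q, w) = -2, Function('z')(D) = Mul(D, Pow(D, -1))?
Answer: 120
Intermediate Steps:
Function('z')(D) = 1
Function('l')(u) = -2
Mul(Mul(-15, 4), Function('l')(Function('z')(-5))) = Mul(Mul(-15, 4), -2) = Mul(-60, -2) = 120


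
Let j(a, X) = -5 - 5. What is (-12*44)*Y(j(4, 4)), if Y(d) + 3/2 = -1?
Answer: 1320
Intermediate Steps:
j(a, X) = -10
Y(d) = -5/2 (Y(d) = -3/2 - 1 = -5/2)
(-12*44)*Y(j(4, 4)) = -12*44*(-5/2) = -528*(-5/2) = 1320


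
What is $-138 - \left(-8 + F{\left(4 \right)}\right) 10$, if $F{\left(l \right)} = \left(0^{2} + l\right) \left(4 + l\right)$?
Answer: $-378$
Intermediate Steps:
$F{\left(l \right)} = l \left(4 + l\right)$ ($F{\left(l \right)} = \left(0 + l\right) \left(4 + l\right) = l \left(4 + l\right)$)
$-138 - \left(-8 + F{\left(4 \right)}\right) 10 = -138 - \left(-8 + 4 \left(4 + 4\right)\right) 10 = -138 - \left(-8 + 4 \cdot 8\right) 10 = -138 - \left(-8 + 32\right) 10 = -138 - 24 \cdot 10 = -138 - 240 = -378$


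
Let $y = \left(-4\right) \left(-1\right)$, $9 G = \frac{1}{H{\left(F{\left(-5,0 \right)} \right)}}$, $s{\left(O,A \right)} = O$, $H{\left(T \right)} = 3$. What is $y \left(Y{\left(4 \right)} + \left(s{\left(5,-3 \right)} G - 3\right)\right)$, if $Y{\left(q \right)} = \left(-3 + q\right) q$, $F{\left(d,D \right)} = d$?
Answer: $\frac{128}{27} \approx 4.7407$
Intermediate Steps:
$G = \frac{1}{27}$ ($G = \frac{1}{9 \cdot 3} = \frac{1}{9} \cdot \frac{1}{3} = \frac{1}{27} \approx 0.037037$)
$y = 4$
$Y{\left(q \right)} = q \left(-3 + q\right)$
$y \left(Y{\left(4 \right)} + \left(s{\left(5,-3 \right)} G - 3\right)\right) = 4 \left(4 \left(-3 + 4\right) + \left(5 \cdot \frac{1}{27} - 3\right)\right) = 4 \left(4 \cdot 1 + \left(\frac{5}{27} - 3\right)\right) = 4 \left(4 - \frac{76}{27}\right) = 4 \cdot \frac{32}{27} = \frac{128}{27}$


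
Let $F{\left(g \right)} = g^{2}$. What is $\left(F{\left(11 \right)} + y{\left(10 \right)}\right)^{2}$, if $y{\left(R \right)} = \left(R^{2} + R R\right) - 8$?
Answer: $97969$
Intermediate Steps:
$y{\left(R \right)} = -8 + 2 R^{2}$ ($y{\left(R \right)} = \left(R^{2} + R^{2}\right) - 8 = 2 R^{2} - 8 = -8 + 2 R^{2}$)
$\left(F{\left(11 \right)} + y{\left(10 \right)}\right)^{2} = \left(11^{2} - \left(8 - 2 \cdot 10^{2}\right)\right)^{2} = \left(121 + \left(-8 + 2 \cdot 100\right)\right)^{2} = \left(121 + \left(-8 + 200\right)\right)^{2} = \left(121 + 192\right)^{2} = 313^{2} = 97969$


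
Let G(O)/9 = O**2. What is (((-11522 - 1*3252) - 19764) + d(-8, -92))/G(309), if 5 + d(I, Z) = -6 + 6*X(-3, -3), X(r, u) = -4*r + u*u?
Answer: -34423/859329 ≈ -0.040058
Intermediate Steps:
X(r, u) = u**2 - 4*r (X(r, u) = -4*r + u**2 = u**2 - 4*r)
d(I, Z) = 115 (d(I, Z) = -5 + (-6 + 6*((-3)**2 - 4*(-3))) = -5 + (-6 + 6*(9 + 12)) = -5 + (-6 + 6*21) = -5 + (-6 + 126) = -5 + 120 = 115)
G(O) = 9*O**2
(((-11522 - 1*3252) - 19764) + d(-8, -92))/G(309) = (((-11522 - 1*3252) - 19764) + 115)/((9*309**2)) = (((-11522 - 3252) - 19764) + 115)/((9*95481)) = ((-14774 - 19764) + 115)/859329 = (-34538 + 115)*(1/859329) = -34423*1/859329 = -34423/859329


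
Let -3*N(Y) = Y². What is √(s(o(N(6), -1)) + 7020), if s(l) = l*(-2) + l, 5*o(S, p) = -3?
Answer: √175515/5 ≈ 83.789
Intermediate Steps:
N(Y) = -Y²/3
o(S, p) = -⅗ (o(S, p) = (⅕)*(-3) = -⅗)
s(l) = -l (s(l) = -2*l + l = -l)
√(s(o(N(6), -1)) + 7020) = √(-1*(-⅗) + 7020) = √(⅗ + 7020) = √(35103/5) = √175515/5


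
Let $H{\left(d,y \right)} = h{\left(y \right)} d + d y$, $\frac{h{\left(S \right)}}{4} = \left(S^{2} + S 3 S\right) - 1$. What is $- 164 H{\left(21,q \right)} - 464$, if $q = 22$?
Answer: $-26732792$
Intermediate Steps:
$h{\left(S \right)} = -4 + 16 S^{2}$ ($h{\left(S \right)} = 4 \left(\left(S^{2} + S 3 S\right) - 1\right) = 4 \left(\left(S^{2} + 3 S S\right) - 1\right) = 4 \left(\left(S^{2} + 3 S^{2}\right) - 1\right) = 4 \left(4 S^{2} - 1\right) = 4 \left(-1 + 4 S^{2}\right) = -4 + 16 S^{2}$)
$H{\left(d,y \right)} = d y + d \left(-4 + 16 y^{2}\right)$ ($H{\left(d,y \right)} = \left(-4 + 16 y^{2}\right) d + d y = d \left(-4 + 16 y^{2}\right) + d y = d y + d \left(-4 + 16 y^{2}\right)$)
$- 164 H{\left(21,q \right)} - 464 = - 164 \cdot 21 \left(-4 + 22 + 16 \cdot 22^{2}\right) - 464 = - 164 \cdot 21 \left(-4 + 22 + 16 \cdot 484\right) - 464 = - 164 \cdot 21 \left(-4 + 22 + 7744\right) - 464 = - 164 \cdot 21 \cdot 7762 - 464 = \left(-164\right) 163002 - 464 = -26732328 - 464 = -26732792$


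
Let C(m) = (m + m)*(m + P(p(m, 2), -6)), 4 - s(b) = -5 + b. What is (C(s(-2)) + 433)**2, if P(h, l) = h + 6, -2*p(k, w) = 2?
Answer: 616225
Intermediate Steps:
p(k, w) = -1 (p(k, w) = -1/2*2 = -1)
s(b) = 9 - b (s(b) = 4 - (-5 + b) = 4 + (5 - b) = 9 - b)
P(h, l) = 6 + h
C(m) = 2*m*(5 + m) (C(m) = (m + m)*(m + (6 - 1)) = (2*m)*(m + 5) = (2*m)*(5 + m) = 2*m*(5 + m))
(C(s(-2)) + 433)**2 = (2*(9 - 1*(-2))*(5 + (9 - 1*(-2))) + 433)**2 = (2*(9 + 2)*(5 + (9 + 2)) + 433)**2 = (2*11*(5 + 11) + 433)**2 = (2*11*16 + 433)**2 = (352 + 433)**2 = 785**2 = 616225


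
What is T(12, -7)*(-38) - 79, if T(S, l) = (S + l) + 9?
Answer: -611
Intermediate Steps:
T(S, l) = 9 + S + l
T(12, -7)*(-38) - 79 = (9 + 12 - 7)*(-38) - 79 = 14*(-38) - 79 = -532 - 79 = -611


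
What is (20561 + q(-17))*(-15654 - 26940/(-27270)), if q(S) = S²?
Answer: -98888686600/303 ≈ -3.2637e+8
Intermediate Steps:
(20561 + q(-17))*(-15654 - 26940/(-27270)) = (20561 + (-17)²)*(-15654 - 26940/(-27270)) = (20561 + 289)*(-15654 - 26940*(-1/27270)) = 20850*(-15654 + 898/909) = 20850*(-14228588/909) = -98888686600/303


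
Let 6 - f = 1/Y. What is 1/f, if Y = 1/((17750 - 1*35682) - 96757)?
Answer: 1/114695 ≈ 8.7188e-6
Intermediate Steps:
Y = -1/114689 (Y = 1/((17750 - 35682) - 96757) = 1/(-17932 - 96757) = 1/(-114689) = -1/114689 ≈ -8.7192e-6)
f = 114695 (f = 6 - 1/(-1/114689) = 6 - 1*(-114689) = 6 + 114689 = 114695)
1/f = 1/114695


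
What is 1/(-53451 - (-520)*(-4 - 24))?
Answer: -1/68011 ≈ -1.4704e-5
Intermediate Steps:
1/(-53451 - (-520)*(-4 - 24)) = 1/(-53451 - (-520)*(-28)) = 1/(-53451 - 40*364) = 1/(-53451 - 14560) = 1/(-68011) = -1/68011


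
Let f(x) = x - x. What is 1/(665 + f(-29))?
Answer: 1/665 ≈ 0.0015038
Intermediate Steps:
f(x) = 0
1/(665 + f(-29)) = 1/(665 + 0) = 1/665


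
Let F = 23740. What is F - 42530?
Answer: -18790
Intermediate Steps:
F - 42530 = 23740 - 42530 = -18790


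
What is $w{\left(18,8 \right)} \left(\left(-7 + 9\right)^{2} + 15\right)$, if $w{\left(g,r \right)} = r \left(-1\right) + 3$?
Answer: $-95$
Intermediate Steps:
$w{\left(g,r \right)} = 3 - r$ ($w{\left(g,r \right)} = - r + 3 = 3 - r$)
$w{\left(18,8 \right)} \left(\left(-7 + 9\right)^{2} + 15\right) = \left(3 - 8\right) \left(\left(-7 + 9\right)^{2} + 15\right) = \left(3 - 8\right) \left(2^{2} + 15\right) = - 5 \left(4 + 15\right) = \left(-5\right) 19 = -95$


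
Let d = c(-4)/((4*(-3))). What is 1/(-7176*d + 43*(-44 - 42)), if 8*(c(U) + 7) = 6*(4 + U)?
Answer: -1/7884 ≈ -0.00012684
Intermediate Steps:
c(U) = -4 + 3*U/4 (c(U) = -7 + (6*(4 + U))/8 = -7 + (24 + 6*U)/8 = -7 + (3 + 3*U/4) = -4 + 3*U/4)
d = 7/12 (d = (-4 + (3/4)*(-4))/((4*(-3))) = (-4 - 3)/(-12) = -7*(-1/12) = 7/12 ≈ 0.58333)
1/(-7176*d + 43*(-44 - 42)) = 1/(-7176*7/12 + 43*(-44 - 42)) = 1/(-4186 + 43*(-86)) = 1/(-4186 - 3698) = 1/(-7884) = -1/7884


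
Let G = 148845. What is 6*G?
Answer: 893070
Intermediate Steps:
6*G = 6*148845 = 893070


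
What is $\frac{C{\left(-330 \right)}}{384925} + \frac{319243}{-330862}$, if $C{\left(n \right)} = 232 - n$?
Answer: $- \frac{122698667331}{127357055350} \approx -0.96342$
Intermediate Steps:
$\frac{C{\left(-330 \right)}}{384925} + \frac{319243}{-330862} = \frac{232 - -330}{384925} + \frac{319243}{-330862} = \left(232 + 330\right) \frac{1}{384925} + 319243 \left(- \frac{1}{330862}\right) = 562 \cdot \frac{1}{384925} - \frac{319243}{330862} = \frac{562}{384925} - \frac{319243}{330862} = - \frac{122698667331}{127357055350}$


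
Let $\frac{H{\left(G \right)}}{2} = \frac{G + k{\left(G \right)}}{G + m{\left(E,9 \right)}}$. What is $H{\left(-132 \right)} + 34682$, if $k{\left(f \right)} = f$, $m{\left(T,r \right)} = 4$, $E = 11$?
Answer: $\frac{277489}{8} \approx 34686.0$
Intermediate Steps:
$H{\left(G \right)} = \frac{4 G}{4 + G}$ ($H{\left(G \right)} = 2 \frac{G + G}{G + 4} = 2 \frac{2 G}{4 + G} = \frac{4 G}{4 + G}$)
$H{\left(-132 \right)} + 34682 = 4 \left(-132\right) \frac{1}{4 - 132} + 34682 = 4 \left(-132\right) \frac{1}{-128} + 34682 = 4 \left(-132\right) \left(- \frac{1}{128}\right) + 34682 = \frac{33}{8} + 34682 = \frac{277489}{8}$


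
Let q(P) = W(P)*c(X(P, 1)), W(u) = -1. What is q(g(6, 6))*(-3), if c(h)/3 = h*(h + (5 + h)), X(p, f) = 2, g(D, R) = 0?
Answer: 162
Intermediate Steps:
c(h) = 3*h*(5 + 2*h) (c(h) = 3*(h*(h + (5 + h))) = 3*(h*(5 + 2*h)) = 3*h*(5 + 2*h))
q(P) = -54 (q(P) = -3*2*(5 + 2*2) = -3*2*(5 + 4) = -3*2*9 = -1*54 = -54)
q(g(6, 6))*(-3) = -54*(-3) = 162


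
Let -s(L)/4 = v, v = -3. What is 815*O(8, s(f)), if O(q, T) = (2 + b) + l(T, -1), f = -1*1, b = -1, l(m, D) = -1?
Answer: 0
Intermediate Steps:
f = -1
s(L) = 12 (s(L) = -4*(-3) = 12)
O(q, T) = 0 (O(q, T) = (2 - 1) - 1 = 1 - 1 = 0)
815*O(8, s(f)) = 815*0 = 0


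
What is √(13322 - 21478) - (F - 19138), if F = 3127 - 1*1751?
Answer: 17762 + 2*I*√2039 ≈ 17762.0 + 90.311*I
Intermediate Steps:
F = 1376 (F = 3127 - 1751 = 1376)
√(13322 - 21478) - (F - 19138) = √(13322 - 21478) - (1376 - 19138) = √(-8156) - 1*(-17762) = 2*I*√2039 + 17762 = 17762 + 2*I*√2039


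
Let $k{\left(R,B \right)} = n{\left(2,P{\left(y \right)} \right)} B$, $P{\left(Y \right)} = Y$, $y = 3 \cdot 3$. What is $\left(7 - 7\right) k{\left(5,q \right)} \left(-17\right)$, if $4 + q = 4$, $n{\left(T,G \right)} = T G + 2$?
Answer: $0$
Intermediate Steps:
$y = 9$
$n{\left(T,G \right)} = 2 + G T$ ($n{\left(T,G \right)} = G T + 2 = 2 + G T$)
$q = 0$ ($q = -4 + 4 = 0$)
$k{\left(R,B \right)} = 20 B$ ($k{\left(R,B \right)} = \left(2 + 9 \cdot 2\right) B = \left(2 + 18\right) B = 20 B$)
$\left(7 - 7\right) k{\left(5,q \right)} \left(-17\right) = \left(7 - 7\right) 20 \cdot 0 \left(-17\right) = \left(7 - 7\right) 0 \left(-17\right) = 0 \cdot 0 \left(-17\right) = 0 \left(-17\right) = 0$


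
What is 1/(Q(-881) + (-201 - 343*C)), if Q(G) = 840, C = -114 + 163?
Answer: -1/16168 ≈ -6.1851e-5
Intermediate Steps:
C = 49
1/(Q(-881) + (-201 - 343*C)) = 1/(840 + (-201 - 343*49)) = 1/(840 + (-201 - 16807)) = 1/(840 - 17008) = 1/(-16168) = -1/16168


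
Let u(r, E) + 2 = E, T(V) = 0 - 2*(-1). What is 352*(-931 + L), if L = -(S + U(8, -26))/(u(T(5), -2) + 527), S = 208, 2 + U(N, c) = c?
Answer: -171456736/523 ≈ -3.2783e+5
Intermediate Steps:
U(N, c) = -2 + c
T(V) = 2 (T(V) = 0 + 2 = 2)
u(r, E) = -2 + E
L = -180/523 (L = -(208 + (-2 - 26))/((-2 - 2) + 527) = -(208 - 28)/(-4 + 527) = -180/523 ≈ -0.34417)
352*(-931 + L) = 352*(-931 - 180/523) = 352*(-487093/523) = -171456736/523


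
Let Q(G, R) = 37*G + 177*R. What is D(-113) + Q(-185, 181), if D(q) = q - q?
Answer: 25192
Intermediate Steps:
D(q) = 0
D(-113) + Q(-185, 181) = 0 + (37*(-185) + 177*181) = 0 + (-6845 + 32037) = 0 + 25192 = 25192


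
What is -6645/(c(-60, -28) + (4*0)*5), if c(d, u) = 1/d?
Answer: 398700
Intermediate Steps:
-6645/(c(-60, -28) + (4*0)*5) = -6645/(1/(-60) + (4*0)*5) = -6645/(-1/60 + 0*5) = -6645/(-1/60 + 0) = -6645/(-1/60) = -6645*(-60) = 398700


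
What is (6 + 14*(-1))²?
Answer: 64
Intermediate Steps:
(6 + 14*(-1))² = (6 - 14)² = (-8)² = 64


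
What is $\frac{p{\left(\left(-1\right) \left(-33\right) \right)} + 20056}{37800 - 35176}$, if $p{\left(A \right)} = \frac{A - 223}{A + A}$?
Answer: $\frac{661753}{86592} \approx 7.6422$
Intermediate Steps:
$p{\left(A \right)} = \frac{-223 + A}{2 A}$
$\frac{p{\left(\left(-1\right) \left(-33\right) \right)} + 20056}{37800 - 35176} = \frac{\frac{-223 - -33}{2 \left(\left(-1\right) \left(-33\right)\right)} + 20056}{37800 - 35176} = \frac{\frac{-223 + 33}{2 \cdot 33} + 20056}{2624} = \left(\frac{1}{2} \cdot \frac{1}{33} \left(-190\right) + 20056\right) \frac{1}{2624} = \left(- \frac{95}{33} + 20056\right) \frac{1}{2624} = \frac{661753}{33} \cdot \frac{1}{2624} = \frac{661753}{86592}$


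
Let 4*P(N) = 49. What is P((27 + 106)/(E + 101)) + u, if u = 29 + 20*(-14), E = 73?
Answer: -955/4 ≈ -238.75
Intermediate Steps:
P(N) = 49/4 (P(N) = (1/4)*49 = 49/4)
u = -251 (u = 29 - 280 = -251)
P((27 + 106)/(E + 101)) + u = 49/4 - 251 = -955/4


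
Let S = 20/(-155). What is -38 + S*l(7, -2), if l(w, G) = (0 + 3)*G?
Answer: -1154/31 ≈ -37.226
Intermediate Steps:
S = -4/31 (S = 20*(-1/155) = -4/31 ≈ -0.12903)
l(w, G) = 3*G
-38 + S*l(7, -2) = -38 - 12*(-2)/31 = -38 - 4/31*(-6) = -38 + 24/31 = -1154/31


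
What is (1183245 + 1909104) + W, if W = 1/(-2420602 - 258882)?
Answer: 8285899667915/2679484 ≈ 3.0923e+6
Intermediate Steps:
W = -1/2679484 (W = 1/(-2679484) = -1/2679484 ≈ -3.7321e-7)
(1183245 + 1909104) + W = (1183245 + 1909104) - 1/2679484 = 3092349 - 1/2679484 = 8285899667915/2679484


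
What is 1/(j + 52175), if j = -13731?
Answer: 1/38444 ≈ 2.6012e-5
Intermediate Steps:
1/(j + 52175) = 1/(-13731 + 52175) = 1/38444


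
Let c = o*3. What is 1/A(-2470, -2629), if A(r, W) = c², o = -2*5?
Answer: 1/900 ≈ 0.0011111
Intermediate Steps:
o = -10
c = -30 (c = -10*3 = -30)
A(r, W) = 900 (A(r, W) = (-30)² = 900)
1/A(-2470, -2629) = 1/900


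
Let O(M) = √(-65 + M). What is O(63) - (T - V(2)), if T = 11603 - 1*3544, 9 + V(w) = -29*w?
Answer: -8126 + I*√2 ≈ -8126.0 + 1.4142*I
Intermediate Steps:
V(w) = -9 - 29*w
T = 8059 (T = 11603 - 3544 = 8059)
O(63) - (T - V(2)) = √(-65 + 63) - (8059 - (-9 - 29*2)) = √(-2) - (8059 - (-9 - 58)) = I*√2 - (8059 - 1*(-67)) = I*√2 - (8059 + 67) = I*√2 - 1*8126 = I*√2 - 8126 = -8126 + I*√2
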